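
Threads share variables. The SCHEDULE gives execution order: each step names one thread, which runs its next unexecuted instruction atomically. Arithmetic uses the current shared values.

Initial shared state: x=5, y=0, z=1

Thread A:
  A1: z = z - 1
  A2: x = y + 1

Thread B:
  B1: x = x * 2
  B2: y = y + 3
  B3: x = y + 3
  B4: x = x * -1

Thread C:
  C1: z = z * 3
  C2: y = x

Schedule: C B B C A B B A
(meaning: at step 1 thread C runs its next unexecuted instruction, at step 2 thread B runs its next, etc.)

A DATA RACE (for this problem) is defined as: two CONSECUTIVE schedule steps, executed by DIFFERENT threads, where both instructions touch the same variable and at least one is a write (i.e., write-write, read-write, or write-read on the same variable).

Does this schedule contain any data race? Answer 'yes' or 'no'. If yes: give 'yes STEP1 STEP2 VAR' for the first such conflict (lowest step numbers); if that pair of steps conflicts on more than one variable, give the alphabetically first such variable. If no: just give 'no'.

Steps 1,2: C(r=z,w=z) vs B(r=x,w=x). No conflict.
Steps 2,3: same thread (B). No race.
Steps 3,4: B(y = y + 3) vs C(y = x). RACE on y (W-W).
Steps 4,5: C(r=x,w=y) vs A(r=z,w=z). No conflict.
Steps 5,6: A(r=z,w=z) vs B(r=y,w=x). No conflict.
Steps 6,7: same thread (B). No race.
Steps 7,8: B(x = x * -1) vs A(x = y + 1). RACE on x (W-W).
First conflict at steps 3,4.

Answer: yes 3 4 y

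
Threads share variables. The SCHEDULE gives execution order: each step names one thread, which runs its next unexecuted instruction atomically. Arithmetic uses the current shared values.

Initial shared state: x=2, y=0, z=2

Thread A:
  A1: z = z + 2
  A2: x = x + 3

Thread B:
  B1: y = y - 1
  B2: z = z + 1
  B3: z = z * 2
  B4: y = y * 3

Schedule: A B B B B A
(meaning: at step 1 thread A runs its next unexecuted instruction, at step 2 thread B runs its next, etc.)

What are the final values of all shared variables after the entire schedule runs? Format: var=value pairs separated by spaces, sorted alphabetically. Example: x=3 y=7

Answer: x=5 y=-3 z=10

Derivation:
Step 1: thread A executes A1 (z = z + 2). Shared: x=2 y=0 z=4. PCs: A@1 B@0
Step 2: thread B executes B1 (y = y - 1). Shared: x=2 y=-1 z=4. PCs: A@1 B@1
Step 3: thread B executes B2 (z = z + 1). Shared: x=2 y=-1 z=5. PCs: A@1 B@2
Step 4: thread B executes B3 (z = z * 2). Shared: x=2 y=-1 z=10. PCs: A@1 B@3
Step 5: thread B executes B4 (y = y * 3). Shared: x=2 y=-3 z=10. PCs: A@1 B@4
Step 6: thread A executes A2 (x = x + 3). Shared: x=5 y=-3 z=10. PCs: A@2 B@4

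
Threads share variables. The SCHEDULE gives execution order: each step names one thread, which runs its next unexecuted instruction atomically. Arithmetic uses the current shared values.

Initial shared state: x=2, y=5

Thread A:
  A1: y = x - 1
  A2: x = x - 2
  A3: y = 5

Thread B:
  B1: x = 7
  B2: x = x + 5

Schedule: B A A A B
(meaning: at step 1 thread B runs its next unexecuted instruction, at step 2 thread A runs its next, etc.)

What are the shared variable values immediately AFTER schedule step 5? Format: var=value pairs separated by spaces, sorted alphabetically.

Step 1: thread B executes B1 (x = 7). Shared: x=7 y=5. PCs: A@0 B@1
Step 2: thread A executes A1 (y = x - 1). Shared: x=7 y=6. PCs: A@1 B@1
Step 3: thread A executes A2 (x = x - 2). Shared: x=5 y=6. PCs: A@2 B@1
Step 4: thread A executes A3 (y = 5). Shared: x=5 y=5. PCs: A@3 B@1
Step 5: thread B executes B2 (x = x + 5). Shared: x=10 y=5. PCs: A@3 B@2

Answer: x=10 y=5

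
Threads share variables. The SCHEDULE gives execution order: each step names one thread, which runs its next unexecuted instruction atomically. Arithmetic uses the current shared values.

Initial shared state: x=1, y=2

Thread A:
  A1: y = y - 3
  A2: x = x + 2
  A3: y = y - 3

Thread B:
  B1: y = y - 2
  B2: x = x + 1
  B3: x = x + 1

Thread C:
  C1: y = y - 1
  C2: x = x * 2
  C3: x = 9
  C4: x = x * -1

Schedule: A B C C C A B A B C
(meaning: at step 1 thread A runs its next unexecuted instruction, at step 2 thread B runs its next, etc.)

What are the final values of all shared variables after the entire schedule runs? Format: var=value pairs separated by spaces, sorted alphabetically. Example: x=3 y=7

Answer: x=-13 y=-7

Derivation:
Step 1: thread A executes A1 (y = y - 3). Shared: x=1 y=-1. PCs: A@1 B@0 C@0
Step 2: thread B executes B1 (y = y - 2). Shared: x=1 y=-3. PCs: A@1 B@1 C@0
Step 3: thread C executes C1 (y = y - 1). Shared: x=1 y=-4. PCs: A@1 B@1 C@1
Step 4: thread C executes C2 (x = x * 2). Shared: x=2 y=-4. PCs: A@1 B@1 C@2
Step 5: thread C executes C3 (x = 9). Shared: x=9 y=-4. PCs: A@1 B@1 C@3
Step 6: thread A executes A2 (x = x + 2). Shared: x=11 y=-4. PCs: A@2 B@1 C@3
Step 7: thread B executes B2 (x = x + 1). Shared: x=12 y=-4. PCs: A@2 B@2 C@3
Step 8: thread A executes A3 (y = y - 3). Shared: x=12 y=-7. PCs: A@3 B@2 C@3
Step 9: thread B executes B3 (x = x + 1). Shared: x=13 y=-7. PCs: A@3 B@3 C@3
Step 10: thread C executes C4 (x = x * -1). Shared: x=-13 y=-7. PCs: A@3 B@3 C@4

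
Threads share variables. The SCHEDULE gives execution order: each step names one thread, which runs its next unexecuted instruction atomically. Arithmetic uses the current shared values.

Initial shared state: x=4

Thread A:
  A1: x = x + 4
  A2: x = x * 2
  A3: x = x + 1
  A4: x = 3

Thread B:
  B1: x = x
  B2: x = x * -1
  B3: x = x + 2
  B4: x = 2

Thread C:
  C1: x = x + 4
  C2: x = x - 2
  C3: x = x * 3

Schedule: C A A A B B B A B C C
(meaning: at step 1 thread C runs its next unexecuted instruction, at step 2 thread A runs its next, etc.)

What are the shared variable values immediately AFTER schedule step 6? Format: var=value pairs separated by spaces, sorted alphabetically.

Answer: x=-25

Derivation:
Step 1: thread C executes C1 (x = x + 4). Shared: x=8. PCs: A@0 B@0 C@1
Step 2: thread A executes A1 (x = x + 4). Shared: x=12. PCs: A@1 B@0 C@1
Step 3: thread A executes A2 (x = x * 2). Shared: x=24. PCs: A@2 B@0 C@1
Step 4: thread A executes A3 (x = x + 1). Shared: x=25. PCs: A@3 B@0 C@1
Step 5: thread B executes B1 (x = x). Shared: x=25. PCs: A@3 B@1 C@1
Step 6: thread B executes B2 (x = x * -1). Shared: x=-25. PCs: A@3 B@2 C@1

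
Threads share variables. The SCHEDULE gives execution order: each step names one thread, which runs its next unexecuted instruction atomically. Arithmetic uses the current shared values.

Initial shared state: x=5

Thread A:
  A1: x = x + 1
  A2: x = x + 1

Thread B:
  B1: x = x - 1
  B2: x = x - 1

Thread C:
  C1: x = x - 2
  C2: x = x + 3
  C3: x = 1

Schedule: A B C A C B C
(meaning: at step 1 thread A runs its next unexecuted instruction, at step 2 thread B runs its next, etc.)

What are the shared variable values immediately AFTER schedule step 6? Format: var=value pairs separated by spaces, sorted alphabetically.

Step 1: thread A executes A1 (x = x + 1). Shared: x=6. PCs: A@1 B@0 C@0
Step 2: thread B executes B1 (x = x - 1). Shared: x=5. PCs: A@1 B@1 C@0
Step 3: thread C executes C1 (x = x - 2). Shared: x=3. PCs: A@1 B@1 C@1
Step 4: thread A executes A2 (x = x + 1). Shared: x=4. PCs: A@2 B@1 C@1
Step 5: thread C executes C2 (x = x + 3). Shared: x=7. PCs: A@2 B@1 C@2
Step 6: thread B executes B2 (x = x - 1). Shared: x=6. PCs: A@2 B@2 C@2

Answer: x=6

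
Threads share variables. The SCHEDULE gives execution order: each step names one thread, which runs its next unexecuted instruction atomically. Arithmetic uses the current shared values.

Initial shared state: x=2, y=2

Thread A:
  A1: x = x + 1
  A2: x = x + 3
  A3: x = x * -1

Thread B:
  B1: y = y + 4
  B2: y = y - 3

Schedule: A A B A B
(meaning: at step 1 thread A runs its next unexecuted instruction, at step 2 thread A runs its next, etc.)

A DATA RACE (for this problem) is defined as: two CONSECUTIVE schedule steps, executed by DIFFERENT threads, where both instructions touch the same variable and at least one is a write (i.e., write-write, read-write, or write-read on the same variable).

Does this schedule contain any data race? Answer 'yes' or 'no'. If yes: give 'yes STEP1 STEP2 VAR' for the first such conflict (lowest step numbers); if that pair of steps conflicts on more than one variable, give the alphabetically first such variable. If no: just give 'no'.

Steps 1,2: same thread (A). No race.
Steps 2,3: A(r=x,w=x) vs B(r=y,w=y). No conflict.
Steps 3,4: B(r=y,w=y) vs A(r=x,w=x). No conflict.
Steps 4,5: A(r=x,w=x) vs B(r=y,w=y). No conflict.

Answer: no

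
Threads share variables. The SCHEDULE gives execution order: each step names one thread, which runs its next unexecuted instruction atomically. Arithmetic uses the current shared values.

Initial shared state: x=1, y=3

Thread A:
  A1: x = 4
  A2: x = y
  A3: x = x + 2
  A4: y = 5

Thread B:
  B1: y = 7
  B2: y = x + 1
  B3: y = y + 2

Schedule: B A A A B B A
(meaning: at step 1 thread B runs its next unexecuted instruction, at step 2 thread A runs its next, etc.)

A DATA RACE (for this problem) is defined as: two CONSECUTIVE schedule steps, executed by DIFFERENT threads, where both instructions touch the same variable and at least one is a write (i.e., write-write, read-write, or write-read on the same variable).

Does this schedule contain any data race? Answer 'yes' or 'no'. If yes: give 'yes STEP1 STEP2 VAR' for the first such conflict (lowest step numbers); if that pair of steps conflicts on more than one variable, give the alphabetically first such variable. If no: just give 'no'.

Steps 1,2: B(r=-,w=y) vs A(r=-,w=x). No conflict.
Steps 2,3: same thread (A). No race.
Steps 3,4: same thread (A). No race.
Steps 4,5: A(x = x + 2) vs B(y = x + 1). RACE on x (W-R).
Steps 5,6: same thread (B). No race.
Steps 6,7: B(y = y + 2) vs A(y = 5). RACE on y (W-W).
First conflict at steps 4,5.

Answer: yes 4 5 x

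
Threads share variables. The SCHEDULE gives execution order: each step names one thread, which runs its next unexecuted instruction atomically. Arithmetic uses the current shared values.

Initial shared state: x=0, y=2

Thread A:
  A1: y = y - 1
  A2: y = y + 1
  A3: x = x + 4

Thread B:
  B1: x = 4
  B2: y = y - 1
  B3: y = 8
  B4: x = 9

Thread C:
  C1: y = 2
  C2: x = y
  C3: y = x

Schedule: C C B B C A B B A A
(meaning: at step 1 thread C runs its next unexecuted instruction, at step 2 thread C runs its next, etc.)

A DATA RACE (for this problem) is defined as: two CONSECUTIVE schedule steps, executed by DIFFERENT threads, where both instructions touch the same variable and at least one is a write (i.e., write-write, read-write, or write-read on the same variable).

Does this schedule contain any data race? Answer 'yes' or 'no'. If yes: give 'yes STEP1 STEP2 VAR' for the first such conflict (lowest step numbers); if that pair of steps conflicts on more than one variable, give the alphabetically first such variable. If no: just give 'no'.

Answer: yes 2 3 x

Derivation:
Steps 1,2: same thread (C). No race.
Steps 2,3: C(x = y) vs B(x = 4). RACE on x (W-W).
Steps 3,4: same thread (B). No race.
Steps 4,5: B(y = y - 1) vs C(y = x). RACE on y (W-W).
Steps 5,6: C(y = x) vs A(y = y - 1). RACE on y (W-W).
Steps 6,7: A(y = y - 1) vs B(y = 8). RACE on y (W-W).
Steps 7,8: same thread (B). No race.
Steps 8,9: B(r=-,w=x) vs A(r=y,w=y). No conflict.
Steps 9,10: same thread (A). No race.
First conflict at steps 2,3.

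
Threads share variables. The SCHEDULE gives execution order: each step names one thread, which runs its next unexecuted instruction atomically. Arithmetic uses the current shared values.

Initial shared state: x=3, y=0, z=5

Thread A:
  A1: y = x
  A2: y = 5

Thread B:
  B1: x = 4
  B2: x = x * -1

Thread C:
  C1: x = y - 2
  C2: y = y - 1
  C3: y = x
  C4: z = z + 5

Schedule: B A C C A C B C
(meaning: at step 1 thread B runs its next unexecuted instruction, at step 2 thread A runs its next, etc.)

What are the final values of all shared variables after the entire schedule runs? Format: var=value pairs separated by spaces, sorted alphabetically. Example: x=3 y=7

Answer: x=-2 y=2 z=10

Derivation:
Step 1: thread B executes B1 (x = 4). Shared: x=4 y=0 z=5. PCs: A@0 B@1 C@0
Step 2: thread A executes A1 (y = x). Shared: x=4 y=4 z=5. PCs: A@1 B@1 C@0
Step 3: thread C executes C1 (x = y - 2). Shared: x=2 y=4 z=5. PCs: A@1 B@1 C@1
Step 4: thread C executes C2 (y = y - 1). Shared: x=2 y=3 z=5. PCs: A@1 B@1 C@2
Step 5: thread A executes A2 (y = 5). Shared: x=2 y=5 z=5. PCs: A@2 B@1 C@2
Step 6: thread C executes C3 (y = x). Shared: x=2 y=2 z=5. PCs: A@2 B@1 C@3
Step 7: thread B executes B2 (x = x * -1). Shared: x=-2 y=2 z=5. PCs: A@2 B@2 C@3
Step 8: thread C executes C4 (z = z + 5). Shared: x=-2 y=2 z=10. PCs: A@2 B@2 C@4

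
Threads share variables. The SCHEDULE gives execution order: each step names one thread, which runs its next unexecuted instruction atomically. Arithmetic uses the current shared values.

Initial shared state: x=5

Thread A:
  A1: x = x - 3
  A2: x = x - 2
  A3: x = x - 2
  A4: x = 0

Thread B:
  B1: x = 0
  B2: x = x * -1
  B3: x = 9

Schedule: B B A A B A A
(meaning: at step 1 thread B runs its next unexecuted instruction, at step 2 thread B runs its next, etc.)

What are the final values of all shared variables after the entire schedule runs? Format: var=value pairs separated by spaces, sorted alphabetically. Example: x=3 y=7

Answer: x=0

Derivation:
Step 1: thread B executes B1 (x = 0). Shared: x=0. PCs: A@0 B@1
Step 2: thread B executes B2 (x = x * -1). Shared: x=0. PCs: A@0 B@2
Step 3: thread A executes A1 (x = x - 3). Shared: x=-3. PCs: A@1 B@2
Step 4: thread A executes A2 (x = x - 2). Shared: x=-5. PCs: A@2 B@2
Step 5: thread B executes B3 (x = 9). Shared: x=9. PCs: A@2 B@3
Step 6: thread A executes A3 (x = x - 2). Shared: x=7. PCs: A@3 B@3
Step 7: thread A executes A4 (x = 0). Shared: x=0. PCs: A@4 B@3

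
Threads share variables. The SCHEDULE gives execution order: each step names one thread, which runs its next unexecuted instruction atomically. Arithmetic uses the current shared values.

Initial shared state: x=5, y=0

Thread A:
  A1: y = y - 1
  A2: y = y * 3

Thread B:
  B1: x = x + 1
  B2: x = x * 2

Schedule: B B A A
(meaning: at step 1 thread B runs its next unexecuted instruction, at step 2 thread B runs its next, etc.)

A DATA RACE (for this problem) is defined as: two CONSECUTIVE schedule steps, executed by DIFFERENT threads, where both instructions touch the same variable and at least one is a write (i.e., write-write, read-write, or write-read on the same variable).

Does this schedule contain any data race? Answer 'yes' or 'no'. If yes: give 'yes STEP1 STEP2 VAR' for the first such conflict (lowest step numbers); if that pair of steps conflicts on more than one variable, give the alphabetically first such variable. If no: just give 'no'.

Steps 1,2: same thread (B). No race.
Steps 2,3: B(r=x,w=x) vs A(r=y,w=y). No conflict.
Steps 3,4: same thread (A). No race.

Answer: no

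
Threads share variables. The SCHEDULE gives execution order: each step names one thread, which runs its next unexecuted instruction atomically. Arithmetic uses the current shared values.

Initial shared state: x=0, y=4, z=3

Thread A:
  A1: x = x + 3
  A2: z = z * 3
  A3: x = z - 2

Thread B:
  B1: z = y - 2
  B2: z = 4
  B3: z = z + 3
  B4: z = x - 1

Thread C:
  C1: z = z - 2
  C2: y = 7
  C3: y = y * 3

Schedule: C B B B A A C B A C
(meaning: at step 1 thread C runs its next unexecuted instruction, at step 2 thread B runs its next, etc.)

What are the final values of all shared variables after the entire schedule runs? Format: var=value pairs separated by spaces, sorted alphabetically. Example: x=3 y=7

Step 1: thread C executes C1 (z = z - 2). Shared: x=0 y=4 z=1. PCs: A@0 B@0 C@1
Step 2: thread B executes B1 (z = y - 2). Shared: x=0 y=4 z=2. PCs: A@0 B@1 C@1
Step 3: thread B executes B2 (z = 4). Shared: x=0 y=4 z=4. PCs: A@0 B@2 C@1
Step 4: thread B executes B3 (z = z + 3). Shared: x=0 y=4 z=7. PCs: A@0 B@3 C@1
Step 5: thread A executes A1 (x = x + 3). Shared: x=3 y=4 z=7. PCs: A@1 B@3 C@1
Step 6: thread A executes A2 (z = z * 3). Shared: x=3 y=4 z=21. PCs: A@2 B@3 C@1
Step 7: thread C executes C2 (y = 7). Shared: x=3 y=7 z=21. PCs: A@2 B@3 C@2
Step 8: thread B executes B4 (z = x - 1). Shared: x=3 y=7 z=2. PCs: A@2 B@4 C@2
Step 9: thread A executes A3 (x = z - 2). Shared: x=0 y=7 z=2. PCs: A@3 B@4 C@2
Step 10: thread C executes C3 (y = y * 3). Shared: x=0 y=21 z=2. PCs: A@3 B@4 C@3

Answer: x=0 y=21 z=2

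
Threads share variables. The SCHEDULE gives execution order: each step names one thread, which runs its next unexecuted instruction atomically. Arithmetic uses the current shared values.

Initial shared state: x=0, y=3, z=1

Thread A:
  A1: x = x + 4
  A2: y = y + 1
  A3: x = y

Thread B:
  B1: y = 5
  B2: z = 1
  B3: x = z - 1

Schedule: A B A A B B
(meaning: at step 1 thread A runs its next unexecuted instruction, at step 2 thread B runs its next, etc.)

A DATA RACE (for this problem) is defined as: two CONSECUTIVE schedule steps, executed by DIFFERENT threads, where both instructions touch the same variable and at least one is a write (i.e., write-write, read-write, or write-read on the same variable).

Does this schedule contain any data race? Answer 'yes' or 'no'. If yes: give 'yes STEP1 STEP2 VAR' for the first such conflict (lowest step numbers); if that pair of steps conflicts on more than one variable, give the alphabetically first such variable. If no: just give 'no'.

Steps 1,2: A(r=x,w=x) vs B(r=-,w=y). No conflict.
Steps 2,3: B(y = 5) vs A(y = y + 1). RACE on y (W-W).
Steps 3,4: same thread (A). No race.
Steps 4,5: A(r=y,w=x) vs B(r=-,w=z). No conflict.
Steps 5,6: same thread (B). No race.
First conflict at steps 2,3.

Answer: yes 2 3 y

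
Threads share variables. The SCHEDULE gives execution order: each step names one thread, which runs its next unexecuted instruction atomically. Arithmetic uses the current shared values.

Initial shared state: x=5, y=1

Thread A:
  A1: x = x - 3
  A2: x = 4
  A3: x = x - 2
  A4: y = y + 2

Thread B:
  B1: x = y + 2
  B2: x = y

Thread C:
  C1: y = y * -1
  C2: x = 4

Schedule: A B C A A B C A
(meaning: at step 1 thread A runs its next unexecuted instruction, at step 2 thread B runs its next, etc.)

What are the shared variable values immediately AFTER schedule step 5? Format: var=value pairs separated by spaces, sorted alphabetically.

Step 1: thread A executes A1 (x = x - 3). Shared: x=2 y=1. PCs: A@1 B@0 C@0
Step 2: thread B executes B1 (x = y + 2). Shared: x=3 y=1. PCs: A@1 B@1 C@0
Step 3: thread C executes C1 (y = y * -1). Shared: x=3 y=-1. PCs: A@1 B@1 C@1
Step 4: thread A executes A2 (x = 4). Shared: x=4 y=-1. PCs: A@2 B@1 C@1
Step 5: thread A executes A3 (x = x - 2). Shared: x=2 y=-1. PCs: A@3 B@1 C@1

Answer: x=2 y=-1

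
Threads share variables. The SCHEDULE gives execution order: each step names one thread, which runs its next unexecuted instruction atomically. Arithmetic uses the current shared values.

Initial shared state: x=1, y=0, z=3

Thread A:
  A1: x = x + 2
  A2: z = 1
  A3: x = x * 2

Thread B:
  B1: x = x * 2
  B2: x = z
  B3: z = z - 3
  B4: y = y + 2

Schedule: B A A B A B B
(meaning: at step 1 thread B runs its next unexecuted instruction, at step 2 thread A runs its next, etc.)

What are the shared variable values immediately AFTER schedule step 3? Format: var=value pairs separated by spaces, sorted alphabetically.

Answer: x=4 y=0 z=1

Derivation:
Step 1: thread B executes B1 (x = x * 2). Shared: x=2 y=0 z=3. PCs: A@0 B@1
Step 2: thread A executes A1 (x = x + 2). Shared: x=4 y=0 z=3. PCs: A@1 B@1
Step 3: thread A executes A2 (z = 1). Shared: x=4 y=0 z=1. PCs: A@2 B@1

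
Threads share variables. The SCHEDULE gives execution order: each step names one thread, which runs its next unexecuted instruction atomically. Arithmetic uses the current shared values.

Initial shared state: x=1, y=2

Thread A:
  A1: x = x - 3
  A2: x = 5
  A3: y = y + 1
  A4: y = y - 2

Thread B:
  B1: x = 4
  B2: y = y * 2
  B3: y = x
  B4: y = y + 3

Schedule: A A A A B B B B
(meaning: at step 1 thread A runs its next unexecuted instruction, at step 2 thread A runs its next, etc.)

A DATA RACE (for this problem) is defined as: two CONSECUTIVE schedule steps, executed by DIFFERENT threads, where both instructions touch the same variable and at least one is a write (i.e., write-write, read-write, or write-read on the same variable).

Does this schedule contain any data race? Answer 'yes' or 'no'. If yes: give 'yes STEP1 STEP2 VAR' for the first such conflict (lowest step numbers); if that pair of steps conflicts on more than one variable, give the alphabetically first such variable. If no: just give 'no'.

Steps 1,2: same thread (A). No race.
Steps 2,3: same thread (A). No race.
Steps 3,4: same thread (A). No race.
Steps 4,5: A(r=y,w=y) vs B(r=-,w=x). No conflict.
Steps 5,6: same thread (B). No race.
Steps 6,7: same thread (B). No race.
Steps 7,8: same thread (B). No race.

Answer: no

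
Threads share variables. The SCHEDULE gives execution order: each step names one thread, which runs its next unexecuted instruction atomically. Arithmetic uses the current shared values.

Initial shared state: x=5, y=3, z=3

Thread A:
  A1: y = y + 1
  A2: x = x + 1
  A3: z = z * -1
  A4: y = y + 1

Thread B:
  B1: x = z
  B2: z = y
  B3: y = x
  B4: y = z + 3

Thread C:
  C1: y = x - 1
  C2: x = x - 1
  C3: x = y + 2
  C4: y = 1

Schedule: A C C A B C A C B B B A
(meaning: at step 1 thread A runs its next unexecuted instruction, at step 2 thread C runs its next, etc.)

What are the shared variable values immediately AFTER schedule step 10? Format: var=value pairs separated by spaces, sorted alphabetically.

Step 1: thread A executes A1 (y = y + 1). Shared: x=5 y=4 z=3. PCs: A@1 B@0 C@0
Step 2: thread C executes C1 (y = x - 1). Shared: x=5 y=4 z=3. PCs: A@1 B@0 C@1
Step 3: thread C executes C2 (x = x - 1). Shared: x=4 y=4 z=3. PCs: A@1 B@0 C@2
Step 4: thread A executes A2 (x = x + 1). Shared: x=5 y=4 z=3. PCs: A@2 B@0 C@2
Step 5: thread B executes B1 (x = z). Shared: x=3 y=4 z=3. PCs: A@2 B@1 C@2
Step 6: thread C executes C3 (x = y + 2). Shared: x=6 y=4 z=3. PCs: A@2 B@1 C@3
Step 7: thread A executes A3 (z = z * -1). Shared: x=6 y=4 z=-3. PCs: A@3 B@1 C@3
Step 8: thread C executes C4 (y = 1). Shared: x=6 y=1 z=-3. PCs: A@3 B@1 C@4
Step 9: thread B executes B2 (z = y). Shared: x=6 y=1 z=1. PCs: A@3 B@2 C@4
Step 10: thread B executes B3 (y = x). Shared: x=6 y=6 z=1. PCs: A@3 B@3 C@4

Answer: x=6 y=6 z=1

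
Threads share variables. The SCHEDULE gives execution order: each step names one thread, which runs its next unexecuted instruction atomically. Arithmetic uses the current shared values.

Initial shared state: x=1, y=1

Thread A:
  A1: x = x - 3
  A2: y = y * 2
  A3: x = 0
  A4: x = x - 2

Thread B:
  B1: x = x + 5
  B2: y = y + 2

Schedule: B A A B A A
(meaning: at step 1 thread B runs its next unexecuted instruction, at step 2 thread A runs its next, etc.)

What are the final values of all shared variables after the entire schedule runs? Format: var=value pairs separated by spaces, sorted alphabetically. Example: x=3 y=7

Answer: x=-2 y=4

Derivation:
Step 1: thread B executes B1 (x = x + 5). Shared: x=6 y=1. PCs: A@0 B@1
Step 2: thread A executes A1 (x = x - 3). Shared: x=3 y=1. PCs: A@1 B@1
Step 3: thread A executes A2 (y = y * 2). Shared: x=3 y=2. PCs: A@2 B@1
Step 4: thread B executes B2 (y = y + 2). Shared: x=3 y=4. PCs: A@2 B@2
Step 5: thread A executes A3 (x = 0). Shared: x=0 y=4. PCs: A@3 B@2
Step 6: thread A executes A4 (x = x - 2). Shared: x=-2 y=4. PCs: A@4 B@2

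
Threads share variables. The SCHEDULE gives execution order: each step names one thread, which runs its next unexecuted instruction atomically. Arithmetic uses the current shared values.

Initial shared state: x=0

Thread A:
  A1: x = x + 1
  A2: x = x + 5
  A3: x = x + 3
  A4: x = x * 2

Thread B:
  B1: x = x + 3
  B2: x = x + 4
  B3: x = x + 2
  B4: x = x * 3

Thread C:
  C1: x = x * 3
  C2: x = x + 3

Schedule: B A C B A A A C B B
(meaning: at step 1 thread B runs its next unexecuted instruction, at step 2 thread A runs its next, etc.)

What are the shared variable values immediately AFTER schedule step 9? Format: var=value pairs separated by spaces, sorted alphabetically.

Step 1: thread B executes B1 (x = x + 3). Shared: x=3. PCs: A@0 B@1 C@0
Step 2: thread A executes A1 (x = x + 1). Shared: x=4. PCs: A@1 B@1 C@0
Step 3: thread C executes C1 (x = x * 3). Shared: x=12. PCs: A@1 B@1 C@1
Step 4: thread B executes B2 (x = x + 4). Shared: x=16. PCs: A@1 B@2 C@1
Step 5: thread A executes A2 (x = x + 5). Shared: x=21. PCs: A@2 B@2 C@1
Step 6: thread A executes A3 (x = x + 3). Shared: x=24. PCs: A@3 B@2 C@1
Step 7: thread A executes A4 (x = x * 2). Shared: x=48. PCs: A@4 B@2 C@1
Step 8: thread C executes C2 (x = x + 3). Shared: x=51. PCs: A@4 B@2 C@2
Step 9: thread B executes B3 (x = x + 2). Shared: x=53. PCs: A@4 B@3 C@2

Answer: x=53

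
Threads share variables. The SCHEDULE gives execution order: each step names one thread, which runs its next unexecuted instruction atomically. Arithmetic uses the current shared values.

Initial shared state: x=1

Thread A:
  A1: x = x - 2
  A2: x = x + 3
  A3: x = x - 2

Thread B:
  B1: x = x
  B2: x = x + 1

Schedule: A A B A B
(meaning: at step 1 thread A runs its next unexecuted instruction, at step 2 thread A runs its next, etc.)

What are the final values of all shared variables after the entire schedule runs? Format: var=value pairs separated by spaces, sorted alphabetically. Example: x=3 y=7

Step 1: thread A executes A1 (x = x - 2). Shared: x=-1. PCs: A@1 B@0
Step 2: thread A executes A2 (x = x + 3). Shared: x=2. PCs: A@2 B@0
Step 3: thread B executes B1 (x = x). Shared: x=2. PCs: A@2 B@1
Step 4: thread A executes A3 (x = x - 2). Shared: x=0. PCs: A@3 B@1
Step 5: thread B executes B2 (x = x + 1). Shared: x=1. PCs: A@3 B@2

Answer: x=1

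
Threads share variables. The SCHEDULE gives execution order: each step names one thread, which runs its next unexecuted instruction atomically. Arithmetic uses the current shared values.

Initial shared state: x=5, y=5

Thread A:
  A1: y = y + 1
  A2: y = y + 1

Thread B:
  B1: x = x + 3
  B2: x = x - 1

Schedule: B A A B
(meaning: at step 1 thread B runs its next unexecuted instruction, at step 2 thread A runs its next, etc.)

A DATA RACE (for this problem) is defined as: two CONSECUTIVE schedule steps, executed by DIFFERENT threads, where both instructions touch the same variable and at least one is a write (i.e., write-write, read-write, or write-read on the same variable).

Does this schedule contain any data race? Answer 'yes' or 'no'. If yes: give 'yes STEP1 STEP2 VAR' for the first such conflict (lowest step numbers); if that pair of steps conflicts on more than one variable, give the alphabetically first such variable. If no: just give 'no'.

Answer: no

Derivation:
Steps 1,2: B(r=x,w=x) vs A(r=y,w=y). No conflict.
Steps 2,3: same thread (A). No race.
Steps 3,4: A(r=y,w=y) vs B(r=x,w=x). No conflict.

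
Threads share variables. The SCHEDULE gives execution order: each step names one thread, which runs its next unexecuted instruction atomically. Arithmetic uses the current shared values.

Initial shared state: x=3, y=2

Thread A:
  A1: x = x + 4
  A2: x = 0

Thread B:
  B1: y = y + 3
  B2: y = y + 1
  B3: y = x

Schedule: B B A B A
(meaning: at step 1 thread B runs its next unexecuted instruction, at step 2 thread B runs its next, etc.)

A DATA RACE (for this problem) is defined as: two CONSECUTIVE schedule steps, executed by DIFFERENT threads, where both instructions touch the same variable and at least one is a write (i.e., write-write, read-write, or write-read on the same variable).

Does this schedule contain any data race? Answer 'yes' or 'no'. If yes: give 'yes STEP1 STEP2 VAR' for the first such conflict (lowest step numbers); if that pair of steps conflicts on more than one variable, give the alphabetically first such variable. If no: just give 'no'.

Steps 1,2: same thread (B). No race.
Steps 2,3: B(r=y,w=y) vs A(r=x,w=x). No conflict.
Steps 3,4: A(x = x + 4) vs B(y = x). RACE on x (W-R).
Steps 4,5: B(y = x) vs A(x = 0). RACE on x (R-W).
First conflict at steps 3,4.

Answer: yes 3 4 x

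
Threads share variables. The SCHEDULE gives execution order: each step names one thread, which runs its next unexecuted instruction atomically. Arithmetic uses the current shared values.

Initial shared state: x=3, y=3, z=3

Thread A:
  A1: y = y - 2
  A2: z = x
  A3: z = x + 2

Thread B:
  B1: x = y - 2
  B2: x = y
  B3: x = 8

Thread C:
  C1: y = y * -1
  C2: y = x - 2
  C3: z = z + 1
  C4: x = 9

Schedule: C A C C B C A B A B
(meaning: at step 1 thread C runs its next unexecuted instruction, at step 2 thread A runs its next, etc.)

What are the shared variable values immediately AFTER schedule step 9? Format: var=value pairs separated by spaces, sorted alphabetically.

Answer: x=1 y=1 z=3

Derivation:
Step 1: thread C executes C1 (y = y * -1). Shared: x=3 y=-3 z=3. PCs: A@0 B@0 C@1
Step 2: thread A executes A1 (y = y - 2). Shared: x=3 y=-5 z=3. PCs: A@1 B@0 C@1
Step 3: thread C executes C2 (y = x - 2). Shared: x=3 y=1 z=3. PCs: A@1 B@0 C@2
Step 4: thread C executes C3 (z = z + 1). Shared: x=3 y=1 z=4. PCs: A@1 B@0 C@3
Step 5: thread B executes B1 (x = y - 2). Shared: x=-1 y=1 z=4. PCs: A@1 B@1 C@3
Step 6: thread C executes C4 (x = 9). Shared: x=9 y=1 z=4. PCs: A@1 B@1 C@4
Step 7: thread A executes A2 (z = x). Shared: x=9 y=1 z=9. PCs: A@2 B@1 C@4
Step 8: thread B executes B2 (x = y). Shared: x=1 y=1 z=9. PCs: A@2 B@2 C@4
Step 9: thread A executes A3 (z = x + 2). Shared: x=1 y=1 z=3. PCs: A@3 B@2 C@4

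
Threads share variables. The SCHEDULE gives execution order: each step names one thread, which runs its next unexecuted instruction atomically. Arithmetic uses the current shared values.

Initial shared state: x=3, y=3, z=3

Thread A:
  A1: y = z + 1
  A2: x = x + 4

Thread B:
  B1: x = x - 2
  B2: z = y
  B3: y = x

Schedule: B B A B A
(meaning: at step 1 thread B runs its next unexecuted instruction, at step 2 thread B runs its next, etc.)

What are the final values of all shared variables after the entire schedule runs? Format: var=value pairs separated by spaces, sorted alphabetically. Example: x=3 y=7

Answer: x=5 y=1 z=3

Derivation:
Step 1: thread B executes B1 (x = x - 2). Shared: x=1 y=3 z=3. PCs: A@0 B@1
Step 2: thread B executes B2 (z = y). Shared: x=1 y=3 z=3. PCs: A@0 B@2
Step 3: thread A executes A1 (y = z + 1). Shared: x=1 y=4 z=3. PCs: A@1 B@2
Step 4: thread B executes B3 (y = x). Shared: x=1 y=1 z=3. PCs: A@1 B@3
Step 5: thread A executes A2 (x = x + 4). Shared: x=5 y=1 z=3. PCs: A@2 B@3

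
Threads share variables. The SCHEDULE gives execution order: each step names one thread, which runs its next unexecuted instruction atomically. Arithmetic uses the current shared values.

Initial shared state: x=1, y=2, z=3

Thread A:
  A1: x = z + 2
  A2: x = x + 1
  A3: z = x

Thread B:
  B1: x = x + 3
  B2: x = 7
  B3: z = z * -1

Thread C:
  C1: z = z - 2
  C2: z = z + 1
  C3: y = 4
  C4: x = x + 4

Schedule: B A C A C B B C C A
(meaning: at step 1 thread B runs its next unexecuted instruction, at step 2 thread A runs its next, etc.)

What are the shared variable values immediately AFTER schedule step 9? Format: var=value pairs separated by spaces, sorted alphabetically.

Answer: x=11 y=4 z=-2

Derivation:
Step 1: thread B executes B1 (x = x + 3). Shared: x=4 y=2 z=3. PCs: A@0 B@1 C@0
Step 2: thread A executes A1 (x = z + 2). Shared: x=5 y=2 z=3. PCs: A@1 B@1 C@0
Step 3: thread C executes C1 (z = z - 2). Shared: x=5 y=2 z=1. PCs: A@1 B@1 C@1
Step 4: thread A executes A2 (x = x + 1). Shared: x=6 y=2 z=1. PCs: A@2 B@1 C@1
Step 5: thread C executes C2 (z = z + 1). Shared: x=6 y=2 z=2. PCs: A@2 B@1 C@2
Step 6: thread B executes B2 (x = 7). Shared: x=7 y=2 z=2. PCs: A@2 B@2 C@2
Step 7: thread B executes B3 (z = z * -1). Shared: x=7 y=2 z=-2. PCs: A@2 B@3 C@2
Step 8: thread C executes C3 (y = 4). Shared: x=7 y=4 z=-2. PCs: A@2 B@3 C@3
Step 9: thread C executes C4 (x = x + 4). Shared: x=11 y=4 z=-2. PCs: A@2 B@3 C@4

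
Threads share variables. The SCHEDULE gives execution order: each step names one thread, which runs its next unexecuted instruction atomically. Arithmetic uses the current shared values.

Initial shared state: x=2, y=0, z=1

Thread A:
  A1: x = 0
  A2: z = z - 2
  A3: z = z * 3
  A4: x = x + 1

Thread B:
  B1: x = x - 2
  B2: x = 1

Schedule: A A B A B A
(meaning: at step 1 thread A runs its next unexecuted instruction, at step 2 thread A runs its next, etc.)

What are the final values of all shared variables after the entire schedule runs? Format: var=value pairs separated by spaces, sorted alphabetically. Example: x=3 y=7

Answer: x=2 y=0 z=-3

Derivation:
Step 1: thread A executes A1 (x = 0). Shared: x=0 y=0 z=1. PCs: A@1 B@0
Step 2: thread A executes A2 (z = z - 2). Shared: x=0 y=0 z=-1. PCs: A@2 B@0
Step 3: thread B executes B1 (x = x - 2). Shared: x=-2 y=0 z=-1. PCs: A@2 B@1
Step 4: thread A executes A3 (z = z * 3). Shared: x=-2 y=0 z=-3. PCs: A@3 B@1
Step 5: thread B executes B2 (x = 1). Shared: x=1 y=0 z=-3. PCs: A@3 B@2
Step 6: thread A executes A4 (x = x + 1). Shared: x=2 y=0 z=-3. PCs: A@4 B@2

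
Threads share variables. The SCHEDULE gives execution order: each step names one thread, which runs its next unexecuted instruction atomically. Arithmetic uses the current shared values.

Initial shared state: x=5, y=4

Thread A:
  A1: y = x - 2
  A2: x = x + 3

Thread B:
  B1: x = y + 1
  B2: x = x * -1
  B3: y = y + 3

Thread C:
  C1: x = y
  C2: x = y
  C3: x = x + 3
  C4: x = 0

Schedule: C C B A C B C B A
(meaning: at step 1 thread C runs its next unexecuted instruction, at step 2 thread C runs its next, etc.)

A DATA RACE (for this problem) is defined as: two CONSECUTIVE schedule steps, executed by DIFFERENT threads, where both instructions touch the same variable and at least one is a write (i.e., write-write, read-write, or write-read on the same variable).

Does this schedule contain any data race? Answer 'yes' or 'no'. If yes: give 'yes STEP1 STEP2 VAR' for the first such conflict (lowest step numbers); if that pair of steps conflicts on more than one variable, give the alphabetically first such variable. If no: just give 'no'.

Answer: yes 2 3 x

Derivation:
Steps 1,2: same thread (C). No race.
Steps 2,3: C(x = y) vs B(x = y + 1). RACE on x (W-W).
Steps 3,4: B(x = y + 1) vs A(y = x - 2). RACE on x (W-R), y (R-W). Multiple vars; alphabetically first is x.
Steps 4,5: A(y = x - 2) vs C(x = x + 3). RACE on x (R-W).
Steps 5,6: C(x = x + 3) vs B(x = x * -1). RACE on x (W-W).
Steps 6,7: B(x = x * -1) vs C(x = 0). RACE on x (W-W).
Steps 7,8: C(r=-,w=x) vs B(r=y,w=y). No conflict.
Steps 8,9: B(r=y,w=y) vs A(r=x,w=x). No conflict.
First conflict at steps 2,3.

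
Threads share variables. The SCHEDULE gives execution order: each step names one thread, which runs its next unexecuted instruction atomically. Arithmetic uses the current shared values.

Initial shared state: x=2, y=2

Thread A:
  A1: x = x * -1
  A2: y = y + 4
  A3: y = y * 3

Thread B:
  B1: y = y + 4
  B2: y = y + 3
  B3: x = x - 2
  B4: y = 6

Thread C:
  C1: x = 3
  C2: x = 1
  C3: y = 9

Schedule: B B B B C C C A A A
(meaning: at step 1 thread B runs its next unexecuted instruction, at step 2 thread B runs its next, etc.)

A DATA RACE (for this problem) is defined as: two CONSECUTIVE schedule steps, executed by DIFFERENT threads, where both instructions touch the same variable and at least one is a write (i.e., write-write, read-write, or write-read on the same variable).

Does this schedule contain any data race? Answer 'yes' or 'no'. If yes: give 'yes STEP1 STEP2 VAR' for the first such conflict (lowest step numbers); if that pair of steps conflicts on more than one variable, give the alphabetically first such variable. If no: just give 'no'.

Answer: no

Derivation:
Steps 1,2: same thread (B). No race.
Steps 2,3: same thread (B). No race.
Steps 3,4: same thread (B). No race.
Steps 4,5: B(r=-,w=y) vs C(r=-,w=x). No conflict.
Steps 5,6: same thread (C). No race.
Steps 6,7: same thread (C). No race.
Steps 7,8: C(r=-,w=y) vs A(r=x,w=x). No conflict.
Steps 8,9: same thread (A). No race.
Steps 9,10: same thread (A). No race.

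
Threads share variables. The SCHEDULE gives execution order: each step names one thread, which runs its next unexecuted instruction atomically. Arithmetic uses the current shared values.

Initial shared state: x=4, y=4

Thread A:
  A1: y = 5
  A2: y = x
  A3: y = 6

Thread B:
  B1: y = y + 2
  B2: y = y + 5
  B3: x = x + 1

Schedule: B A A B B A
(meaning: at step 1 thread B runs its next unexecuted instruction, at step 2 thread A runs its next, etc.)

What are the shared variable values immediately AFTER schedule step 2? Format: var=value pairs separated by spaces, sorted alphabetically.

Step 1: thread B executes B1 (y = y + 2). Shared: x=4 y=6. PCs: A@0 B@1
Step 2: thread A executes A1 (y = 5). Shared: x=4 y=5. PCs: A@1 B@1

Answer: x=4 y=5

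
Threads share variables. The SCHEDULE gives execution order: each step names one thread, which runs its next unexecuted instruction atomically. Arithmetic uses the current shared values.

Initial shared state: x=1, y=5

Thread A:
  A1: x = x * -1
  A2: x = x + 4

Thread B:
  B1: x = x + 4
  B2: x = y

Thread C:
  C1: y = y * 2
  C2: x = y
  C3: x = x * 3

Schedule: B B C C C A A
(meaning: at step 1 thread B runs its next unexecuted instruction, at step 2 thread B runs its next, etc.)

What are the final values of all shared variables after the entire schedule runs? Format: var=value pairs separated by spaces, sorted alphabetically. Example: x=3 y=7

Answer: x=-26 y=10

Derivation:
Step 1: thread B executes B1 (x = x + 4). Shared: x=5 y=5. PCs: A@0 B@1 C@0
Step 2: thread B executes B2 (x = y). Shared: x=5 y=5. PCs: A@0 B@2 C@0
Step 3: thread C executes C1 (y = y * 2). Shared: x=5 y=10. PCs: A@0 B@2 C@1
Step 4: thread C executes C2 (x = y). Shared: x=10 y=10. PCs: A@0 B@2 C@2
Step 5: thread C executes C3 (x = x * 3). Shared: x=30 y=10. PCs: A@0 B@2 C@3
Step 6: thread A executes A1 (x = x * -1). Shared: x=-30 y=10. PCs: A@1 B@2 C@3
Step 7: thread A executes A2 (x = x + 4). Shared: x=-26 y=10. PCs: A@2 B@2 C@3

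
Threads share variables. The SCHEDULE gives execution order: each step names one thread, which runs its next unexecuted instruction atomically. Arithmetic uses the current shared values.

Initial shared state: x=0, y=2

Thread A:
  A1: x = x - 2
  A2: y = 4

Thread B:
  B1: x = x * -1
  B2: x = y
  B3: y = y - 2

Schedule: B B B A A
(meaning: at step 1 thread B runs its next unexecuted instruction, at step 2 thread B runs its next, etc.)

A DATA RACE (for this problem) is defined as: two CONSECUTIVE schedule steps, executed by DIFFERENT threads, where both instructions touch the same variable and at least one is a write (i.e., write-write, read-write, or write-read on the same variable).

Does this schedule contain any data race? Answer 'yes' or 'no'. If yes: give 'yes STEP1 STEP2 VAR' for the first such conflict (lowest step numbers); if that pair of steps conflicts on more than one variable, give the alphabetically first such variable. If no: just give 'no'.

Steps 1,2: same thread (B). No race.
Steps 2,3: same thread (B). No race.
Steps 3,4: B(r=y,w=y) vs A(r=x,w=x). No conflict.
Steps 4,5: same thread (A). No race.

Answer: no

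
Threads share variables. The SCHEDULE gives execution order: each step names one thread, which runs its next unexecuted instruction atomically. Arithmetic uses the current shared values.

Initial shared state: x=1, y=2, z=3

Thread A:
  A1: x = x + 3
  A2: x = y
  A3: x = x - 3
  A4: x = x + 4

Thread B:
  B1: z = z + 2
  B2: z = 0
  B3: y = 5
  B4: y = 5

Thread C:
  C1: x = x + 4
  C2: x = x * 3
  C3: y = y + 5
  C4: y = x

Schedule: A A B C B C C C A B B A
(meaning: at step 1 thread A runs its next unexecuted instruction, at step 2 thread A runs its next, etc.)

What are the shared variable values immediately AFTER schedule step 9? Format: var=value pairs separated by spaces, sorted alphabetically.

Step 1: thread A executes A1 (x = x + 3). Shared: x=4 y=2 z=3. PCs: A@1 B@0 C@0
Step 2: thread A executes A2 (x = y). Shared: x=2 y=2 z=3. PCs: A@2 B@0 C@0
Step 3: thread B executes B1 (z = z + 2). Shared: x=2 y=2 z=5. PCs: A@2 B@1 C@0
Step 4: thread C executes C1 (x = x + 4). Shared: x=6 y=2 z=5. PCs: A@2 B@1 C@1
Step 5: thread B executes B2 (z = 0). Shared: x=6 y=2 z=0. PCs: A@2 B@2 C@1
Step 6: thread C executes C2 (x = x * 3). Shared: x=18 y=2 z=0. PCs: A@2 B@2 C@2
Step 7: thread C executes C3 (y = y + 5). Shared: x=18 y=7 z=0. PCs: A@2 B@2 C@3
Step 8: thread C executes C4 (y = x). Shared: x=18 y=18 z=0. PCs: A@2 B@2 C@4
Step 9: thread A executes A3 (x = x - 3). Shared: x=15 y=18 z=0. PCs: A@3 B@2 C@4

Answer: x=15 y=18 z=0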